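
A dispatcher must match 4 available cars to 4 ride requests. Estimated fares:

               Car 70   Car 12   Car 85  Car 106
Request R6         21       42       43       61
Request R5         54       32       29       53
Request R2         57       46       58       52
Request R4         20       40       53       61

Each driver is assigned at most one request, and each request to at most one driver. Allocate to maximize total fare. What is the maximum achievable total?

Max total: $215

Optimal: Car 70→Request R5 ($54), Car 12→Request R6 ($42), Car 85→Request R2 ($58), Car 106→Request R4 ($61) — total 54+42+58+61 = $215.
Column-greedy (each request in turn goes to its best remaining driver) gives $213, worse by 2.
Swapping Car 85↔Car 106 (Car 85→Request R4 $53, Car 106→Request R2 $52) loses 14.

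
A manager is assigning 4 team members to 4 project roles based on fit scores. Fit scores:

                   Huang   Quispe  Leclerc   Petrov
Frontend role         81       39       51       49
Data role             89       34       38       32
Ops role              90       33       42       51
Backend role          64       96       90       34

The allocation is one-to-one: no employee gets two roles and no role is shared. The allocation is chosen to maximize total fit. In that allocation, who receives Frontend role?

Leclerc receives Frontend role.

Optimal: Huang→Data role (89 pts), Quispe→Backend role (96 pts), Leclerc→Frontend role (51 pts), Petrov→Ops role (51 pts) — total 89+96+51+51 = 287 pts.
Leclerc's own top role is Backend role (90 pts), but forcing Leclerc→Backend role and reassigning the rest optimally gives only 269 pts — worse by 18.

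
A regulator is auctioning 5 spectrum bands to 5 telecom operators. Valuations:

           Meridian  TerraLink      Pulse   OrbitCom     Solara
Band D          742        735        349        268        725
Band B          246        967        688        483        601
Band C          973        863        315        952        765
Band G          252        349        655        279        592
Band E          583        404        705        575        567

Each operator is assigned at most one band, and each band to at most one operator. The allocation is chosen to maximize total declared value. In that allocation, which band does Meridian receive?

Meridian receives Band D.

Optimal: Meridian→Band D ($742M), TerraLink→Band B ($967M), Pulse→Band E ($705M), OrbitCom→Band C ($952M), Solara→Band G ($592M) — total 742+967+705+952+592 = $3958M.
Max-entry greedy (repeatedly take the single best remaining cell) gives $3649M, worse by 309.
No other one-to-one assignment exceeds $3958M.
Meridian's own top band is Band C ($973M), but forcing Meridian→Band C and reassigning the rest optimally gives only $3895M — worse by 63.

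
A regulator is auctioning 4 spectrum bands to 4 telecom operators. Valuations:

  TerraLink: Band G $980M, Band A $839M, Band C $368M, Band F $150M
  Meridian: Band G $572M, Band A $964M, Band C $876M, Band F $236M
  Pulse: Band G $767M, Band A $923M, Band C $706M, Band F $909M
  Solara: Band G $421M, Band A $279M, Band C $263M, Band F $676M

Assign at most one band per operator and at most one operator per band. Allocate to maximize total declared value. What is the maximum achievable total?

Max total: $3455M

Optimal: TerraLink→Band G ($980M), Meridian→Band C ($876M), Pulse→Band A ($923M), Solara→Band F ($676M) — total 980+876+923+676 = $3455M.
Row-greedy (each operator in turn takes its best remaining band) gives $3116M, worse by 339.
No other one-to-one assignment exceeds $3455M.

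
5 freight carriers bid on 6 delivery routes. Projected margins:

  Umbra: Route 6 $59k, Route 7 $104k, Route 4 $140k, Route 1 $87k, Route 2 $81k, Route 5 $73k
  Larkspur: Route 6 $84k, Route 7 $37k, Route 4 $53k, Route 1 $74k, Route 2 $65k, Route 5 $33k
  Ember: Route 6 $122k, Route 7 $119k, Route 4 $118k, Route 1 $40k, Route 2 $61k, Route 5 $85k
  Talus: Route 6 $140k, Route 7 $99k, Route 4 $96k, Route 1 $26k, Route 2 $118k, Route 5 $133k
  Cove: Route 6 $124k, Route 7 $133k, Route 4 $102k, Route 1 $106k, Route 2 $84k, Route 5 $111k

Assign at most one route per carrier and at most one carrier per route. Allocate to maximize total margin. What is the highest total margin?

Optimal: Umbra→Route 4 ($140k), Larkspur→Route 1 ($74k), Ember→Route 6 ($122k), Talus→Route 5 ($133k), Cove→Route 7 ($133k) — total 140+74+122+133+133 = $602k.
Max-entry greedy (repeatedly take the single best remaining cell) gives $572k, worse by 30.
Next-best assignment: Umbra→Route 4, Larkspur→Route 2, Ember→Route 6, Talus→Route 5, Cove→Route 7 = $593k.

Maximum total: $602k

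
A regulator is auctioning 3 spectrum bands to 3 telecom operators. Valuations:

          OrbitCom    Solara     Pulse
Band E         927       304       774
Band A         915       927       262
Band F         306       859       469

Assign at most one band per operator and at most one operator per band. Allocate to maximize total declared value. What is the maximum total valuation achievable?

Treat this as an assignment problem: match each operator to one band.
Optimal: OrbitCom→Band A ($915M), Solara→Band F ($859M), Pulse→Band E ($774M) — total 915+859+774 = $2548M.
Max-entry greedy (repeatedly take the single best remaining cell) gives $2323M, worse by 225.
Next-best assignment: OrbitCom→Band E, Solara→Band A, Pulse→Band F = $2323M.
Every other assignment is strictly worse.

Maximum total: $2548M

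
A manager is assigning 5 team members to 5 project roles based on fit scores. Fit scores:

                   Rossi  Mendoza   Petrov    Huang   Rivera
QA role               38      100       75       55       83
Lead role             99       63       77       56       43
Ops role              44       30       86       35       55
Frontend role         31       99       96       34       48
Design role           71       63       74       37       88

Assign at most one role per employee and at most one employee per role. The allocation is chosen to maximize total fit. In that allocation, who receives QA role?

Optimal: Rossi→Lead role (99 pts), Mendoza→Frontend role (99 pts), Petrov→Ops role (86 pts), Huang→QA role (55 pts), Rivera→Design role (88 pts) — total 99+99+86+55+88 = 427 pts.
Row-greedy (each employee in turn takes its best remaining role) gives 387 pts, worse by 40.
Next-best assignment: Rossi→Lead role, Mendoza→QA role, Petrov→Frontend role, Huang→Ops role, Rivera→Design role = 418 pts.
Swapping Huang↔Rossi (Huang→Lead role 56 pts, Rossi→QA role 38 pts) loses 60.
Huang's own top role is Lead role (56 pts), but forcing Huang→Lead role and reassigning the rest optimally gives only 395 pts — worse by 32.

Huang receives QA role.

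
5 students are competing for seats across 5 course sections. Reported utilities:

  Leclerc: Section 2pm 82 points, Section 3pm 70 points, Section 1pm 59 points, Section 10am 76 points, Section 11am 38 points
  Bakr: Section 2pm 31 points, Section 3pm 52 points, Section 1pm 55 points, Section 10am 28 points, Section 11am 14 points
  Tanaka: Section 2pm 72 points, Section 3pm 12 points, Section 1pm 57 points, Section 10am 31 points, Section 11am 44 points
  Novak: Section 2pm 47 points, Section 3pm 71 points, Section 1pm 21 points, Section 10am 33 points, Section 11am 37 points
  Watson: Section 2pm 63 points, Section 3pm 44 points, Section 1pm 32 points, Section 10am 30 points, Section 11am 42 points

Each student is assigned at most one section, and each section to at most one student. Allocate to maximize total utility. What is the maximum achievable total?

Maximum total: 316 points

This is the linear assignment problem.
Optimal: Leclerc→Section 10am (76 points), Bakr→Section 1pm (55 points), Tanaka→Section 2pm (72 points), Novak→Section 3pm (71 points), Watson→Section 11am (42 points) — total 76+55+72+71+42 = 316 points.
Row-greedy (each student in turn takes its best remaining section) gives 282 points, worse by 34.
Next-best assignment: Leclerc→Section 10am, Bakr→Section 1pm, Tanaka→Section 11am, Novak→Section 3pm, Watson→Section 2pm = 309 points.
Swapping Tanaka↔Leclerc (Tanaka→Section 10am 31 points, Leclerc→Section 2pm 82 points) loses 35.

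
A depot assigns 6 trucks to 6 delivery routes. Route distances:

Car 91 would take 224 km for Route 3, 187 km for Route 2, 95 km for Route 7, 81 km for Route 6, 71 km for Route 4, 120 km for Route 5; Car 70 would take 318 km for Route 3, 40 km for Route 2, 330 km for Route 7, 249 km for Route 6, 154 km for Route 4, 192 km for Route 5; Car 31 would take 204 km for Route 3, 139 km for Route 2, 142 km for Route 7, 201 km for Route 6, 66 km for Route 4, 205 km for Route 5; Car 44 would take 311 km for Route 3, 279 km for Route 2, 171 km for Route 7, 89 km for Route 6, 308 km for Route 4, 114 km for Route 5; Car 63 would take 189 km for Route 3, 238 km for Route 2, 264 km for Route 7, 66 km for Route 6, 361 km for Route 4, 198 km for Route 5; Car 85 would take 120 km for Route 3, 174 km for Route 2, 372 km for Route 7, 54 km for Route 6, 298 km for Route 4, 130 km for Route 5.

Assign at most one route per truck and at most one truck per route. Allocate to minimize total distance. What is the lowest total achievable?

Minimum total: 501 km

Optimal: Car 91→Route 7 (95 km), Car 70→Route 2 (40 km), Car 31→Route 4 (66 km), Car 44→Route 5 (114 km), Car 63→Route 6 (66 km), Car 85→Route 3 (120 km) — total 95+40+66+114+66+120 = 501 km.
Min-entry greedy (repeatedly take the single cheapest remaining cell) gives 558 km, worse by 57.
Next-best assignment: Car 91→Route 4, Car 70→Route 2, Car 31→Route 7, Car 44→Route 5, Car 63→Route 6, Car 85→Route 3 = 553 km.
Every other assignment is strictly worse.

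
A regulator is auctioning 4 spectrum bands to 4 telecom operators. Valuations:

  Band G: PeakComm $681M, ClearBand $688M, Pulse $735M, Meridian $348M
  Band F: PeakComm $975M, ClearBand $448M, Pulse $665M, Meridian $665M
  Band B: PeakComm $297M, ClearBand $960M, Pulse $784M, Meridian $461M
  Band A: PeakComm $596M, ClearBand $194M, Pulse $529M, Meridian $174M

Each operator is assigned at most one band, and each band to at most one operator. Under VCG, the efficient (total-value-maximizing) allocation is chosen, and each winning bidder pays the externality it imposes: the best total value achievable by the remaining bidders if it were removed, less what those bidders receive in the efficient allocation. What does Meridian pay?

Efficient allocation: PeakComm→Band A ($596M), ClearBand→Band B ($960M), Pulse→Band G ($735M), Meridian→Band F ($665M); total welfare W = $2956M.
Meridian receives Band F at value $665M, so the others get W − 665 = $2291M.
Without Meridian: best allocation of the remaining 3 bidders over all 4 bands is PeakComm→Band F ($975M), ClearBand→Band B ($960M), Pulse→Band G ($735M), total $2670M.
VCG payment = (others' best without Meridian) − (others' welfare with Meridian) = 2670 − 2291 = $379M.

Meridian pays $379M.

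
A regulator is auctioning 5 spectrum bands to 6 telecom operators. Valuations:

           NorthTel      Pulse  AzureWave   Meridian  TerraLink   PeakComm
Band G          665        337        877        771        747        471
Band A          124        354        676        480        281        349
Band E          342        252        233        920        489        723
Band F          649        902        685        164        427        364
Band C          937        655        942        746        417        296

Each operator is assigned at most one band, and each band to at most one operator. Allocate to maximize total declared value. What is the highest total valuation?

Max total: $4182M

Optimal: TerraLink→Band G ($747M), AzureWave→Band A ($676M), Meridian→Band E ($920M), Pulse→Band F ($902M), NorthTel→Band C ($937M) — total 747+676+920+902+937 = $4182M.
Row-greedy (each operator in turn takes its best remaining band) gives $3917M, worse by 265.
Next-best assignment: Meridian→Band G, AzureWave→Band A, PeakComm→Band E, Pulse→Band F, NorthTel→Band C = $4009M.
No other one-to-one assignment exceeds $4182M.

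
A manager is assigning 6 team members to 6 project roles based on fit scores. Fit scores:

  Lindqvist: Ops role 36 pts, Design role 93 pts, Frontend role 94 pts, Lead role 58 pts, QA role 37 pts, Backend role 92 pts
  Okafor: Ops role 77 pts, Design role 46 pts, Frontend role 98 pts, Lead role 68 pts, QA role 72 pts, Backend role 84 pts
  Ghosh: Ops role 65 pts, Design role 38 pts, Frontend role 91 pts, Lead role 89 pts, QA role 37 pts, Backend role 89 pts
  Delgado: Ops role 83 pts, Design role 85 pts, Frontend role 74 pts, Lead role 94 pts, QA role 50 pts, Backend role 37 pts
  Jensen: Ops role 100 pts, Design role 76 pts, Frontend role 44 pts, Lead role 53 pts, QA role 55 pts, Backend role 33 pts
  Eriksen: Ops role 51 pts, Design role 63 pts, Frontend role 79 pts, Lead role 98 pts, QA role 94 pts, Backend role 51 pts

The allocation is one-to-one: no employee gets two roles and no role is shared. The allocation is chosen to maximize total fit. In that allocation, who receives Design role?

Optimal: Lindqvist→Design role (93 pts), Okafor→Frontend role (98 pts), Ghosh→Backend role (89 pts), Delgado→Lead role (94 pts), Jensen→Ops role (100 pts), Eriksen→QA role (94 pts) — total 93+98+89+94+100+94 = 568 pts.
Row-greedy (each employee in turn takes its best remaining role) gives 546 pts, worse by 22.
Lindqvist's own top role is Frontend role (94 pts), but forcing Lindqvist→Frontend role and reassigning the rest optimally gives only 546 pts — worse by 22.

Lindqvist receives Design role.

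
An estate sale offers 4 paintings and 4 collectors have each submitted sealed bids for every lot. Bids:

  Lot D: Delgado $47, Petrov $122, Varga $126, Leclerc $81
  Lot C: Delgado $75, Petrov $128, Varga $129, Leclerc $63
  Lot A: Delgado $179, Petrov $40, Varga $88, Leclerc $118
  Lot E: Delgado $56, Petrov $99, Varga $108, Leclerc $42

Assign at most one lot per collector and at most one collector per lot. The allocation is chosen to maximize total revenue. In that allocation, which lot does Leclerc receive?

This is the linear assignment problem.
Optimal: Delgado→Lot A ($179), Petrov→Lot C ($128), Varga→Lot E ($108), Leclerc→Lot D ($81) — total 179+128+108+81 = $496.
Column-greedy (each lot in turn goes to its best remaining collector) gives $475, worse by 21.
No other one-to-one assignment exceeds $496.
Leclerc's own top lot is Lot A ($118), but forcing Leclerc→Lot A and reassigning the rest optimally gives only $428 — worse by 68.

Leclerc receives Lot D.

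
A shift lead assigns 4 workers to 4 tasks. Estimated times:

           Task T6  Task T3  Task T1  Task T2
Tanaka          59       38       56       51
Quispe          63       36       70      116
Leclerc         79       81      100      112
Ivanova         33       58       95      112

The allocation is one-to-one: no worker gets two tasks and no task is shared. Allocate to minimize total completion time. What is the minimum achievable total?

Min total: 220 min

Treat this as an assignment problem: match each worker to one task.
Optimal: Tanaka→Task T2 (51 min), Quispe→Task T3 (36 min), Leclerc→Task T1 (100 min), Ivanova→Task T6 (33 min) — total 51+36+100+33 = 220 min.
Column-greedy (each task in turn goes to its cheapest remaining worker) gives 237 min, worse by 17.
Next-best assignment: Tanaka→Task T2, Quispe→Task T1, Leclerc→Task T3, Ivanova→Task T6 = 235 min.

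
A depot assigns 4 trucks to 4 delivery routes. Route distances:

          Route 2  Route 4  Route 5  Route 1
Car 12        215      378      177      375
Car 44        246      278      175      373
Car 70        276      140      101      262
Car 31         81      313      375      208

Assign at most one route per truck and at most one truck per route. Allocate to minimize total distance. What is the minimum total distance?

Optimal: Car 12→Route 2 (215 km), Car 44→Route 5 (175 km), Car 70→Route 4 (140 km), Car 31→Route 1 (208 km) — total 215+175+140+208 = 738 km.
Row-greedy (each truck in turn takes its cheapest remaining route) gives 771 km, worse by 33.

Min total: 738 km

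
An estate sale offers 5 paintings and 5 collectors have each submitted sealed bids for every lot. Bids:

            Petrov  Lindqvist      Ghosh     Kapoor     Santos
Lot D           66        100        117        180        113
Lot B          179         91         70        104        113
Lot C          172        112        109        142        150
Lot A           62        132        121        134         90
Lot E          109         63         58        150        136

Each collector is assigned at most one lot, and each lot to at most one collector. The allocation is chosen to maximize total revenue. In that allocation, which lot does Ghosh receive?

Optimal: Petrov→Lot B ($179), Lindqvist→Lot A ($132), Ghosh→Lot C ($109), Kapoor→Lot D ($180), Santos→Lot E ($136) — total 179+132+109+180+136 = $736.
Column-greedy (each lot in turn goes to its best remaining collector) gives $699, worse by 37.
Next-best assignment: Petrov→Lot B, Lindqvist→Lot C, Ghosh→Lot A, Kapoor→Lot D, Santos→Lot E = $728.
Ghosh's own top lot is Lot A ($121), but forcing Ghosh→Lot A and reassigning the rest optimally gives only $728 — worse by 8.

Ghosh receives Lot C.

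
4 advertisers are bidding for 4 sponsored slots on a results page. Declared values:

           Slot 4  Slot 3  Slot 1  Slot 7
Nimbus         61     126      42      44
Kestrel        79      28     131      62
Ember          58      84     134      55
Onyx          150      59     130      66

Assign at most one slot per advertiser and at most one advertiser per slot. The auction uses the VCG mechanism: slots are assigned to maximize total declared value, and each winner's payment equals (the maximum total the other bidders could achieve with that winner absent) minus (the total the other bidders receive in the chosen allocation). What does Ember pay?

Ember pays $69.

Efficient allocation: Nimbus→Slot 3 ($126), Kestrel→Slot 7 ($62), Ember→Slot 1 ($134), Onyx→Slot 4 ($150); total welfare W = $472.
Ember receives Slot 1 at value $134, so the others get W − 134 = $338.
Without Ember: best allocation of the remaining 3 bidders over all 4 slots is Nimbus→Slot 3 ($126), Kestrel→Slot 1 ($131), Onyx→Slot 4 ($150), total $407.
VCG payment = (others' best without Ember) − (others' welfare with Ember) = 407 − 338 = $69.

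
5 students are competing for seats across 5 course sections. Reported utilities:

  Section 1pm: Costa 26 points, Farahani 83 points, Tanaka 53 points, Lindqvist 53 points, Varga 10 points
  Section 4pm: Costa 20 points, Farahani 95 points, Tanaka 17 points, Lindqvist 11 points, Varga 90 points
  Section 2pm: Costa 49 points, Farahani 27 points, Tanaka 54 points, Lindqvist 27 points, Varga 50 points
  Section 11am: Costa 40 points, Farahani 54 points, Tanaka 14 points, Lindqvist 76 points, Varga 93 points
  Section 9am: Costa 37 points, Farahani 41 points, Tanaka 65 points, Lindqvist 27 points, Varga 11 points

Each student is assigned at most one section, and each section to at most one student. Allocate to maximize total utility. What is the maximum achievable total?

Max total: 363 points

This is a one-to-one assignment (maximum-weight bipartite matching).
Optimal: Costa→Section 2pm (49 points), Farahani→Section 1pm (83 points), Tanaka→Section 9am (65 points), Lindqvist→Section 11am (76 points), Varga→Section 4pm (90 points) — total 49+83+65+76+90 = 363 points.
Column-greedy (each section in turn goes to its best remaining student) gives 340 points, worse by 23.
Next-best assignment: Costa→Section 2pm, Farahani→Section 4pm, Tanaka→Section 9am, Lindqvist→Section 1pm, Varga→Section 11am = 355 points.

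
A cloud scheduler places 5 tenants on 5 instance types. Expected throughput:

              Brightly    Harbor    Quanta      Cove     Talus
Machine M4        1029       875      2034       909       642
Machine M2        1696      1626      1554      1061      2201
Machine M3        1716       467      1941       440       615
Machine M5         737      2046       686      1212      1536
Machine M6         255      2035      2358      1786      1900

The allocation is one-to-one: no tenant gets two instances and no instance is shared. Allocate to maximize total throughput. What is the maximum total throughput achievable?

Max total: 9783 ops/s

This is the linear assignment problem.
Optimal: Brightly→Machine M3 (1716 ops/s), Harbor→Machine M5 (2046 ops/s), Quanta→Machine M4 (2034 ops/s), Cove→Machine M6 (1786 ops/s), Talus→Machine M2 (2201 ops/s) — total 1716+2046+2034+1786+2201 = 9783 ops/s.
Row-greedy (each tenant in turn takes its best remaining instance) gives 7823 ops/s, worse by 1960.
No other one-to-one assignment exceeds 9783 ops/s.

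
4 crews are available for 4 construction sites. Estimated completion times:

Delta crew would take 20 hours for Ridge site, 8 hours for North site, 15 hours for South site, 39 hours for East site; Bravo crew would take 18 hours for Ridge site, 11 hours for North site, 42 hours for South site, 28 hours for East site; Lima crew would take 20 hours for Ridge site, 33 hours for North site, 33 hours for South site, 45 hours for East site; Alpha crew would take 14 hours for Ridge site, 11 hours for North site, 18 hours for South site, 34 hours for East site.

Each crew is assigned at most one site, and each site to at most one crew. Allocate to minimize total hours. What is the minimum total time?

Optimal: Delta crew→North site (8 hours), Bravo crew→East site (28 hours), Lima crew→Ridge site (20 hours), Alpha crew→South site (18 hours) — total 8+28+20+18 = 74 hours.
Column-greedy (each site in turn goes to its cheapest remaining crew) gives 83 hours, worse by 9.
Swapping Lima crew↔Delta crew (Lima crew→North site 33 hours, Delta crew→Ridge site 20 hours) adds 25.
Checked against all permutations: 74 hours is optimal.

Minimum total: 74 hours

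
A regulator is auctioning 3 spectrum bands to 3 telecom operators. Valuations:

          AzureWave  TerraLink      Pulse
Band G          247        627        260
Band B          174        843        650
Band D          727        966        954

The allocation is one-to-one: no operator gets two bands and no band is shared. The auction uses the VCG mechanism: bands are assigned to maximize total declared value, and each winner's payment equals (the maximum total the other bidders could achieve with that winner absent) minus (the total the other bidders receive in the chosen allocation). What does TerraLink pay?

TerraLink pays $176M.

Efficient allocation: AzureWave→Band G ($247M), TerraLink→Band B ($843M), Pulse→Band D ($954M); total welfare W = $2044M.
TerraLink receives Band B at value $843M, so the others get W − 843 = $1201M.
Without TerraLink: best allocation of the remaining 2 bidders over all 3 bands is AzureWave→Band D ($727M), Pulse→Band B ($650M), total $1377M.
VCG payment = (others' best without TerraLink) − (others' welfare with TerraLink) = 1377 − 1201 = $176M.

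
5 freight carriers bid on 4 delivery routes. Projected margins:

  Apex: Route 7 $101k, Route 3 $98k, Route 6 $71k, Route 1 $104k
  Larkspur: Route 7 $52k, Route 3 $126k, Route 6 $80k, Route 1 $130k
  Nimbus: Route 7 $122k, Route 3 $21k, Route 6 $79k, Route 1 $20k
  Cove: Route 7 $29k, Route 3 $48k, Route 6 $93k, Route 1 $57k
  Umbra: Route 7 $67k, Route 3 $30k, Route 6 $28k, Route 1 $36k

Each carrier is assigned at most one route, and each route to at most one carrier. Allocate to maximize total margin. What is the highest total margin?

Max total: $445k

Optimal: Nimbus→Route 7 ($122k), Larkspur→Route 3 ($126k), Cove→Route 6 ($93k), Apex→Route 1 ($104k) — total 122+126+93+104 = $445k.
Max-entry greedy (repeatedly take the single best remaining cell) gives $443k, worse by 2.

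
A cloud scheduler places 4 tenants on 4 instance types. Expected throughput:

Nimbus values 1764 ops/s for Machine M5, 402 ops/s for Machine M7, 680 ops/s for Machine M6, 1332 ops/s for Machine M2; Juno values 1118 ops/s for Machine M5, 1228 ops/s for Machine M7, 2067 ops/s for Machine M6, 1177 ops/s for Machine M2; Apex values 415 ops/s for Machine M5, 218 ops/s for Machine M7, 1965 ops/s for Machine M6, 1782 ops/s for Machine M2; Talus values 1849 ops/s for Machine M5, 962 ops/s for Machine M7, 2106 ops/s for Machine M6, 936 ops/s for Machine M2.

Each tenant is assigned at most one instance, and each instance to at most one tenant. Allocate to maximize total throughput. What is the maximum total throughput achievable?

Max total: 6880 ops/s

This is a one-to-one assignment (maximum-weight bipartite matching).
Optimal: Nimbus→Machine M5 (1764 ops/s), Juno→Machine M7 (1228 ops/s), Apex→Machine M2 (1782 ops/s), Talus→Machine M6 (2106 ops/s) — total 1764+1228+1782+2106 = 6880 ops/s.
Column-greedy (each instance in turn goes to its best remaining tenant) gives 6374 ops/s, worse by 506.
Next-best assignment: Nimbus→Machine M5, Juno→Machine M6, Apex→Machine M2, Talus→Machine M7 = 6575 ops/s.
Swapping Talus↔Juno (Talus→Machine M7 962 ops/s, Juno→Machine M6 2067 ops/s) loses 305.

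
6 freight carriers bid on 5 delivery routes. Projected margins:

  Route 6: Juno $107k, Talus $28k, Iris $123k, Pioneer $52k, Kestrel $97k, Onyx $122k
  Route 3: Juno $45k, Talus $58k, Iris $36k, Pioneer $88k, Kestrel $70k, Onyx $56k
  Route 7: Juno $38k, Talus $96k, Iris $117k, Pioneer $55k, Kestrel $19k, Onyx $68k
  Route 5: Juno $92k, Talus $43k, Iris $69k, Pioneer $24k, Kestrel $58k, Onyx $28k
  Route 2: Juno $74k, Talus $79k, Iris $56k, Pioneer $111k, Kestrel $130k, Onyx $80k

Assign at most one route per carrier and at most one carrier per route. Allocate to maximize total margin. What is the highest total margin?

Optimal: Onyx→Route 6 ($122k), Pioneer→Route 3 ($88k), Iris→Route 7 ($117k), Juno→Route 5 ($92k), Kestrel→Route 2 ($130k) — total 122+88+117+92+130 = $549k.
Max-entry greedy (repeatedly take the single best remaining cell) gives $529k, worse by 20.

Maximum total: $549k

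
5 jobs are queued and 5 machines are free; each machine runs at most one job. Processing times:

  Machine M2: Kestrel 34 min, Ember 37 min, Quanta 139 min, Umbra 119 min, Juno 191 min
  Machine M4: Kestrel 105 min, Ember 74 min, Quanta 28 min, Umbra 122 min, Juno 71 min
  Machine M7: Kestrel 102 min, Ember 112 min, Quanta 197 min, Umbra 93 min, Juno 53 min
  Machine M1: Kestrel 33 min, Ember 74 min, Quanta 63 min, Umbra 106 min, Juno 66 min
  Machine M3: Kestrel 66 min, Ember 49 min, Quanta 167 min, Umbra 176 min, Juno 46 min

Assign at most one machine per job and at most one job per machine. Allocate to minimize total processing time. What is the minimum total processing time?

Minimum total: 237 min

Optimal: Kestrel→Machine M1 (33 min), Ember→Machine M2 (37 min), Quanta→Machine M4 (28 min), Umbra→Machine M7 (93 min), Juno→Machine M3 (46 min) — total 33+37+28+93+46 = 237 min.
Column-greedy (each machine in turn goes to its cheapest remaining job) gives 365 min, worse by 128.
Next-best assignment: Kestrel→Machine M2, Ember→Machine M3, Quanta→Machine M4, Umbra→Machine M7, Juno→Machine M1 = 270 min.
Every other assignment is strictly worse.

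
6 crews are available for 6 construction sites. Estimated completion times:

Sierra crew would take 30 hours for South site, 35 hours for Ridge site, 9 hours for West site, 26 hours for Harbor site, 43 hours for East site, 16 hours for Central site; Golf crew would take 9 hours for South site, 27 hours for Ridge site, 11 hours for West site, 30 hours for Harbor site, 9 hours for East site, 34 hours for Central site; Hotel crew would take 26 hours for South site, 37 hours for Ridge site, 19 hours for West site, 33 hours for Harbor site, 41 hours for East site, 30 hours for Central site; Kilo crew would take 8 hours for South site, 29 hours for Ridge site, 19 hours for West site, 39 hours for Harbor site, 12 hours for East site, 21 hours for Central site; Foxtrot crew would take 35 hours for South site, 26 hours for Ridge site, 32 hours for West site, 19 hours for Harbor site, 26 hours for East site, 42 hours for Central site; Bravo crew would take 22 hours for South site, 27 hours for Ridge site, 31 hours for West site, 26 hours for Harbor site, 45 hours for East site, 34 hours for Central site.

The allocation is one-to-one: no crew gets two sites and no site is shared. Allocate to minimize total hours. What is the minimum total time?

Optimal: Sierra crew→Central site (16 hours), Golf crew→East site (9 hours), Hotel crew→West site (19 hours), Kilo crew→South site (8 hours), Foxtrot crew→Harbor site (19 hours), Bravo crew→Ridge site (27 hours) — total 16+9+19+8+19+27 = 98 hours.
Min-entry greedy (repeatedly take the single cheapest remaining cell) gives 102 hours, worse by 4.
Next-best assignment: Sierra crew→West site, Golf crew→East site, Hotel crew→Central site, Kilo crew→South site, Foxtrot crew→Harbor site, Bravo crew→Ridge site = 102 hours.
Swapping Hotel crew↔Bravo crew (Hotel crew→Ridge site 37 hours, Bravo crew→West site 31 hours) adds 22.

Minimum total: 98 hours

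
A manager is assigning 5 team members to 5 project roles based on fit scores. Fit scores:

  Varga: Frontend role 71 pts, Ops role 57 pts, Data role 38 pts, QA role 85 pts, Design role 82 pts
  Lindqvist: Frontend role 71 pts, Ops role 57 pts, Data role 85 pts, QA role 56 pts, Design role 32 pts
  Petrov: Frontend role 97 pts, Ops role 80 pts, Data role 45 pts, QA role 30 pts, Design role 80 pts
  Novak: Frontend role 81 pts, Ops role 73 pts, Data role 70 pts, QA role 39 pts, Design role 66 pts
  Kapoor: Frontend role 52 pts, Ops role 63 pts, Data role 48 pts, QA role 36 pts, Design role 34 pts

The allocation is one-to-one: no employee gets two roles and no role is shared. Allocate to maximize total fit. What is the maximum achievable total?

Maximum total: 396 pts

Optimal: Varga→QA role (85 pts), Lindqvist→Data role (85 pts), Petrov→Frontend role (97 pts), Novak→Design role (66 pts), Kapoor→Ops role (63 pts) — total 85+85+97+66+63 = 396 pts.
Row-greedy (each employee in turn takes its best remaining role) gives 374 pts, worse by 22.
Next-best assignment: Varga→QA role, Lindqvist→Data role, Petrov→Design role, Novak→Frontend role, Kapoor→Ops role = 394 pts.
Every other assignment is strictly worse.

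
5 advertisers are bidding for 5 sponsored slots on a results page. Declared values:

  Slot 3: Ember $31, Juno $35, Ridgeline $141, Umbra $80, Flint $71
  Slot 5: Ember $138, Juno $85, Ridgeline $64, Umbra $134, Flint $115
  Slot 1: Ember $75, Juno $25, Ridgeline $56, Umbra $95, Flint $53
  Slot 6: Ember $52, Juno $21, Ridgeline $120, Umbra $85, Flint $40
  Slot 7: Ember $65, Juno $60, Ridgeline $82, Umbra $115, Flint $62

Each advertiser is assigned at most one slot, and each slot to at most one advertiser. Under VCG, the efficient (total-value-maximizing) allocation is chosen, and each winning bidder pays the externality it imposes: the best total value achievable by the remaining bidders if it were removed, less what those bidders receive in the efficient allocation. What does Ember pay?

Efficient allocation: Ember→Slot 5 ($138), Juno→Slot 7 ($60), Ridgeline→Slot 6 ($120), Umbra→Slot 1 ($95), Flint→Slot 3 ($71); total welfare W = $484.
Ember receives Slot 5 at value $138, so the others get W − 138 = $346.
Without Ember: best allocation of the remaining 4 bidders over all 5 slots is Juno→Slot 7 ($60), Ridgeline→Slot 3 ($141), Umbra→Slot 1 ($95), Flint→Slot 5 ($115), total $411.
VCG payment = (others' best without Ember) − (others' welfare with Ember) = 411 − 346 = $65.

Ember pays $65.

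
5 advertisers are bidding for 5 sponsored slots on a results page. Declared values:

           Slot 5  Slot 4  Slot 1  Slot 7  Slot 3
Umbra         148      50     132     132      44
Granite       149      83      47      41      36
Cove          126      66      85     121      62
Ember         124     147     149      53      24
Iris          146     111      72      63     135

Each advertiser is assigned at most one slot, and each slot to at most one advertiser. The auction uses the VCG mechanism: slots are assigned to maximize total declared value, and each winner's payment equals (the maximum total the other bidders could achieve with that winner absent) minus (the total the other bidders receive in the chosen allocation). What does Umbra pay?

Umbra pays $2.

Efficient allocation: Umbra→Slot 1 ($132), Granite→Slot 5 ($149), Cove→Slot 7 ($121), Ember→Slot 4 ($147), Iris→Slot 3 ($135); total welfare W = $684.
Umbra receives Slot 1 at value $132, so the others get W − 132 = $552.
Without Umbra: best allocation of the remaining 4 bidders over all 5 slots is Granite→Slot 5 ($149), Cove→Slot 7 ($121), Ember→Slot 1 ($149), Iris→Slot 3 ($135), total $554.
VCG payment = (others' best without Umbra) − (others' welfare with Umbra) = 554 − 552 = $2.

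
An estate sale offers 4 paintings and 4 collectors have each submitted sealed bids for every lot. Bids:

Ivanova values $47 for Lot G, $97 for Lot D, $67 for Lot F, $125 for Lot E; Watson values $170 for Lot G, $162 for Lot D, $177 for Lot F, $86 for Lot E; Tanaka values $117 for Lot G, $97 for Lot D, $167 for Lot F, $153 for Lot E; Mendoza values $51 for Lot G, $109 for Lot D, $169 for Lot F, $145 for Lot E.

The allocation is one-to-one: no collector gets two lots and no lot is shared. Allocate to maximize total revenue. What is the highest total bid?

Optimal: Ivanova→Lot D ($97), Watson→Lot G ($170), Tanaka→Lot E ($153), Mendoza→Lot F ($169) — total 97+170+153+169 = $589.

Max total: $589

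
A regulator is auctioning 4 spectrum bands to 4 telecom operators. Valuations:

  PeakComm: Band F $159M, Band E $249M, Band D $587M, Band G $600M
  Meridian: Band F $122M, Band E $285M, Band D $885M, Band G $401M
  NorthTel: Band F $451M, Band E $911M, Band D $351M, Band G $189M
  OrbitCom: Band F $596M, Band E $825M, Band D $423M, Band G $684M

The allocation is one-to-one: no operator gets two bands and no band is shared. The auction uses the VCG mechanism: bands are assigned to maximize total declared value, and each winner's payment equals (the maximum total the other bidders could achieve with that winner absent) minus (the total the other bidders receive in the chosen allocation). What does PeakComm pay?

Efficient allocation: PeakComm→Band G ($600M), Meridian→Band D ($885M), NorthTel→Band E ($911M), OrbitCom→Band F ($596M); total welfare W = $2992M.
PeakComm receives Band G at value $600M, so the others get W − 600 = $2392M.
Without PeakComm: best allocation of the remaining 3 bidders over all 4 bands is Meridian→Band D ($885M), NorthTel→Band E ($911M), OrbitCom→Band G ($684M), total $2480M.
VCG payment = (others' best without PeakComm) − (others' welfare with PeakComm) = 2480 − 2392 = $88M.

PeakComm pays $88M.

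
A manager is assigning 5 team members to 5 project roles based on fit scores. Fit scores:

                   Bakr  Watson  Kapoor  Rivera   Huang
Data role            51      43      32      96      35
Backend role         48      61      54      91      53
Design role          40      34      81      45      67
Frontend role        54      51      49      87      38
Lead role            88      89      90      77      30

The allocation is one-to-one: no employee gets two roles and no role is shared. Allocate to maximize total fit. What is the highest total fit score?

Max total: 373 pts

Optimal: Bakr→Frontend role (54 pts), Watson→Lead role (89 pts), Kapoor→Design role (81 pts), Rivera→Data role (96 pts), Huang→Backend role (53 pts) — total 54+89+81+96+53 = 373 pts.
Row-greedy (each employee in turn takes its best remaining role) gives 364 pts, worse by 9.
Next-best assignment: Bakr→Lead role, Watson→Frontend role, Kapoor→Design role, Rivera→Data role, Huang→Backend role = 369 pts.
Every other assignment is strictly worse.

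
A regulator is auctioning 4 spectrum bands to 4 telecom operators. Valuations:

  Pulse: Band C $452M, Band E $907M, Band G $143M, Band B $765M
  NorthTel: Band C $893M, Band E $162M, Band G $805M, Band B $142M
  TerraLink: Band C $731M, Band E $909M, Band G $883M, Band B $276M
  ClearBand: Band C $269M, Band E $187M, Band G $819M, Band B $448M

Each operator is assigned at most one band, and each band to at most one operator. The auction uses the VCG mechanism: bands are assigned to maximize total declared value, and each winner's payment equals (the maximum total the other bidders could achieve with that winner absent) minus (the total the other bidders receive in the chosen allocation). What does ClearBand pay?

ClearBand pays $116M.

Efficient allocation: Pulse→Band B ($765M), NorthTel→Band C ($893M), TerraLink→Band E ($909M), ClearBand→Band G ($819M); total welfare W = $3386M.
ClearBand receives Band G at value $819M, so the others get W − 819 = $2567M.
Without ClearBand: best allocation of the remaining 3 bidders over all 4 bands is Pulse→Band E ($907M), NorthTel→Band C ($893M), TerraLink→Band G ($883M), total $2683M.
VCG payment = (others' best without ClearBand) − (others' welfare with ClearBand) = 2683 − 2567 = $116M.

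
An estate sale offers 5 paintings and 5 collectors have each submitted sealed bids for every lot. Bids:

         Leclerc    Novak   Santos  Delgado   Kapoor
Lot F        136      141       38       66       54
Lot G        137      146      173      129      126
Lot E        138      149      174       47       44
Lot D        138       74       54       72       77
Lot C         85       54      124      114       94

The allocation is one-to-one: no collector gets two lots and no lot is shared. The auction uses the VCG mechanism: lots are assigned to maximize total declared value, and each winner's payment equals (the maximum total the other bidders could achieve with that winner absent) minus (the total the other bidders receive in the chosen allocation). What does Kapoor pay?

Efficient allocation: Leclerc→Lot D ($138), Novak→Lot F ($141), Santos→Lot E ($174), Delgado→Lot C ($114), Kapoor→Lot G ($126); total welfare W = $693.
Kapoor receives Lot G at value $126, so the others get W − 126 = $567.
Without Kapoor: best allocation of the remaining 4 bidders over all 5 lots is Leclerc→Lot D ($138), Novak→Lot F ($141), Santos→Lot E ($174), Delgado→Lot G ($129), total $582.
VCG payment = (others' best without Kapoor) − (others' welfare with Kapoor) = 582 − 567 = $15.

Kapoor pays $15.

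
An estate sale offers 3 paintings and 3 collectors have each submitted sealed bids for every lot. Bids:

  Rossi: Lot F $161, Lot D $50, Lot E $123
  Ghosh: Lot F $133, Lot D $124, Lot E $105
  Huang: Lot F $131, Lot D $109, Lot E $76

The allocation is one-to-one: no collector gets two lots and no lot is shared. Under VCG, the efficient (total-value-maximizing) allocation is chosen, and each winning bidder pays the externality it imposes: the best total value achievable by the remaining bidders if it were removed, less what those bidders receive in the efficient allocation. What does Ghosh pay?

Ghosh pays $16.

Efficient allocation: Rossi→Lot E ($123), Ghosh→Lot D ($124), Huang→Lot F ($131); total welfare W = $378.
Ghosh receives Lot D at value $124, so the others get W − 124 = $254.
Without Ghosh: best allocation of the remaining 2 bidders over all 3 lots is Rossi→Lot F ($161), Huang→Lot D ($109), total $270.
VCG payment = (others' best without Ghosh) − (others' welfare with Ghosh) = 270 − 254 = $16.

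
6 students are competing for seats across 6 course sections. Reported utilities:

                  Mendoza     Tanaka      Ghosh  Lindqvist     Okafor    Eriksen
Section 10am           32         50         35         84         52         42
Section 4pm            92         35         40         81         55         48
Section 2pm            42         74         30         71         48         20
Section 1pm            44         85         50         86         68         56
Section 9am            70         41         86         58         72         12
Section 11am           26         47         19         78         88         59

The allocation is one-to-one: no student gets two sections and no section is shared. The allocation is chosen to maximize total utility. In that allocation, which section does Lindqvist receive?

Lindqvist receives Section 10am.

Optimal: Mendoza→Section 4pm (92 points), Tanaka→Section 2pm (74 points), Ghosh→Section 9am (86 points), Lindqvist→Section 10am (84 points), Okafor→Section 11am (88 points), Eriksen→Section 1pm (56 points) — total 92+74+86+84+88+56 = 480 points.
Max-entry greedy (repeatedly take the single best remaining cell) gives 468 points, worse by 12.
Next-best assignment: Mendoza→Section 4pm, Tanaka→Section 2pm, Ghosh→Section 9am, Lindqvist→Section 1pm, Okafor→Section 11am, Eriksen→Section 10am = 468 points.
Swapping Okafor↔Mendoza (Okafor→Section 4pm 55 points, Mendoza→Section 11am 26 points) loses 99.
Lindqvist's own top section is Section 1pm (86 points), but forcing Lindqvist→Section 1pm and reassigning the rest optimally gives only 468 points — worse by 12.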